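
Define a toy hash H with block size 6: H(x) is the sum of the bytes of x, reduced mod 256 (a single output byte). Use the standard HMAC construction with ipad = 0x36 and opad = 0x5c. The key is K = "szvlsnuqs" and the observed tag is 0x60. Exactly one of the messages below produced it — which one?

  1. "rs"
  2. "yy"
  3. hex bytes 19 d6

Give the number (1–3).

2

Key "szvlsnuqs" = 73 7a 76 6c 73 6e 75 71 73 is 9 bytes > B = 6, so hash it first: H(key) = 09, then zero-pad to 6 bytes: K' = 09 00 00 00 00 00.
K' ⊕ ipad = 3f 36 36 36 36 36; K' ⊕ opad = 55 5c 5c 5c 5c 5c.
m1: inner = H(3f 36 36 36 36 36 72 73) = 32; tag = H(55 5c 5c 5c 5c 5c 32) = 53
m2: inner = H(3f 36 36 36 36 36 79 79) = 3f; tag = H(55 5c 5c 5c 5c 5c 3f) = 60 ← matches
m3: inner = H(3f 36 36 36 36 36 19 d6) = 3c; tag = H(55 5c 5c 5c 5c 5c 3c) = 5d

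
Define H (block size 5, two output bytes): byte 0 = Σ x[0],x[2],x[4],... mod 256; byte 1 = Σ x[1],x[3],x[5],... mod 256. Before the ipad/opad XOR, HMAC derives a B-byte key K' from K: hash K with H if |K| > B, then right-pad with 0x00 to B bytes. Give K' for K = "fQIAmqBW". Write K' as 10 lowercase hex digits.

|K| = 8 > B = 5, so first hash the key.
H(K): even-index sum = 350 mod 256 = 94; odd-index sum = 346 mod 256 = 90 → 5e 5a.
Zero-pad H(K) = 5e 5a to 5 bytes: K' = 5e 5a 00 00 00.

5e5a000000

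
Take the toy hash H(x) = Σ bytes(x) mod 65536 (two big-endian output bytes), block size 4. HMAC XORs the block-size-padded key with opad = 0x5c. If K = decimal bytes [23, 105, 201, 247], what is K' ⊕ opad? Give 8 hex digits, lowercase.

4b3595ab

Key decimal bytes [23, 105, 201, 247] = 17 69 c9 f7 is exactly B = 4 bytes: K' = 17 69 c9 f7.
XOR each byte with 0x5c: 17⊕5c=4b, 69⊕5c=35, c9⊕5c=95, f7⊕5c=ab.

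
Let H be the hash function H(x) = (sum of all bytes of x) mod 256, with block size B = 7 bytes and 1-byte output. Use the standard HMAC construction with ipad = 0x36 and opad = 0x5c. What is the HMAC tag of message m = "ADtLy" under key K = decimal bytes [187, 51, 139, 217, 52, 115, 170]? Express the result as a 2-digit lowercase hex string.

Key decimal bytes [187, 51, 139, 217, 52, 115, 170] = bb 33 8b d9 34 73 aa is exactly B = 7 bytes: K' = bb 33 8b d9 34 73 aa.
K' ⊕ ipad = 8d 05 bd ef 02 45 9c.  K' ⊕ opad = e7 6f d7 85 68 2f f6.
Inner input = (K'⊕ipad) ∥ m = 8d 05 bd ef 02 45 9c ∥ 41 44 74 4c 79.
Inner hash: sum = 141+5+189+239+2+69+156+65+68+116+76+121 = 1247; mod 256 = 223 → df.
Outer input = (K'⊕opad) ∥ inner = e7 6f d7 85 68 2f f6 ∥ df.
Outer hash (tag): sum = 231+111+215+133+104+47+246+223 = 1310; mod 256 = 30 → 1e.

1e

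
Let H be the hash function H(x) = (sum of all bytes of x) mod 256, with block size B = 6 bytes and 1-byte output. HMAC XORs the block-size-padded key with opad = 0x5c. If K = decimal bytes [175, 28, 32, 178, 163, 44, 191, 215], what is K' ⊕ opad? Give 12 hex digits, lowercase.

Key decimal bytes [175, 28, 32, 178, 163, 44, 191, 215] = af 1c 20 b2 a3 2c bf d7 is 8 bytes > B = 6, so hash it first: H(key) = 02, then zero-pad to 6 bytes: K' = 02 00 00 00 00 00.
XOR each byte with 0x5c: 02⊕5c=5e, 00⊕5c=5c, 00⊕5c=5c, 00⊕5c=5c, 00⊕5c=5c, 00⊕5c=5c.

5e5c5c5c5c5c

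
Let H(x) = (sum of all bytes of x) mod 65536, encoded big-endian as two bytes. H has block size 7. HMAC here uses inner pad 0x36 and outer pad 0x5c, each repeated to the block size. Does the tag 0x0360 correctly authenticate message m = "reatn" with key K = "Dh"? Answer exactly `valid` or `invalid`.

Key "Dh" = 44 68 is 2 bytes ≤ B = 7; zero-pad to 7 bytes: K' = 44 68 00 00 00 00 00.
K' ⊕ ipad = 72 5e 36 36 36 36 36; K' ⊕ opad = 18 34 5c 5c 5c 5c 5c.
Inner hash: sum = 114+94+54+54+54+54+54+114+101+97+116+110 = 1016 → 03 f8.
Outer hash (recomputed tag): sum = 24+52+92+92+92+92+92+3+248 = 787 → 03 13.
Recomputed tag = 0313; claimed = 0360 → mismatch.

invalid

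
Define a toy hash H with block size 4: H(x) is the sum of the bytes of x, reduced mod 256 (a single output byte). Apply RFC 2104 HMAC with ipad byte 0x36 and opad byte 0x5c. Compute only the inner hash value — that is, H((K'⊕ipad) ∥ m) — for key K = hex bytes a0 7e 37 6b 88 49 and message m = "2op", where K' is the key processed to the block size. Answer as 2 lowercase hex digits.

Key hex bytes a0 7e 37 6b 88 49 is 6 bytes > B = 4, so hash it first: H(key) = 91, then zero-pad to 4 bytes: K' = 91 00 00 00.
K' ⊕ ipad = a7 36 36 36.
Inner input = a7 36 36 36 ∥ 32 6f 70.
Inner hash: sum = 167+54+54+54+50+111+112 = 602; mod 256 = 90 → 5a.

5a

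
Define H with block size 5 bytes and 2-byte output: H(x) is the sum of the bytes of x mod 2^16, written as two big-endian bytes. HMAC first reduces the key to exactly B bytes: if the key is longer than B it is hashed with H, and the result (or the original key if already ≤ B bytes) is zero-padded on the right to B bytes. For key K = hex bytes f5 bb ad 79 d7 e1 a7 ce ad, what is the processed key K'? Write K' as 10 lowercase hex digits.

|K| = 9 > B = 5, so first hash the key.
H(K): sum = 245+187+173+121+215+225+167+206+173 = 1712 → 06 b0.
Zero-pad H(K) = 06 b0 to 5 bytes: K' = 06 b0 00 00 00.

06b0000000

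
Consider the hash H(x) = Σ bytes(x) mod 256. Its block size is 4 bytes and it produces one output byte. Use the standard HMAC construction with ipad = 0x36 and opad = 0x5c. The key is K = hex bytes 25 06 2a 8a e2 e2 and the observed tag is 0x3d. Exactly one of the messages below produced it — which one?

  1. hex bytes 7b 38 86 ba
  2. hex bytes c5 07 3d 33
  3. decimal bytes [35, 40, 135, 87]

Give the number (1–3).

Key hex bytes 25 06 2a 8a e2 e2 is 6 bytes > B = 4, so hash it first: H(key) = a3, then zero-pad to 4 bytes: K' = a3 00 00 00.
K' ⊕ ipad = 95 36 36 36; K' ⊕ opad = ff 5c 5c 5c.
m1: inner = H(95 36 36 36 7b 38 86 ba) = 2a; tag = H(ff 5c 5c 5c 2a) = 3d ← matches
m2: inner = H(95 36 36 36 c5 07 3d 33) = 73; tag = H(ff 5c 5c 5c 73) = 86
m3: inner = H(95 36 36 36 23 28 87 57) = 60; tag = H(ff 5c 5c 5c 60) = 73

1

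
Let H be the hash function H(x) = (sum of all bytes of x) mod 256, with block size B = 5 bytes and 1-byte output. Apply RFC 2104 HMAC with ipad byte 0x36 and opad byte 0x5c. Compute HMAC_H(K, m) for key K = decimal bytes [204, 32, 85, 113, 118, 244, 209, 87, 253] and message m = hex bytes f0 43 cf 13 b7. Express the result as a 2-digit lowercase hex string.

Key decimal bytes [204, 32, 85, 113, 118, 244, 209, 87, 253] = cc 20 55 71 76 f4 d1 57 fd is 9 bytes > B = 5, so hash it first: H(key) = 41, then zero-pad to 5 bytes: K' = 41 00 00 00 00.
K' ⊕ ipad = 77 36 36 36 36.  K' ⊕ opad = 1d 5c 5c 5c 5c.
Inner input = (K'⊕ipad) ∥ m = 77 36 36 36 36 ∥ f0 43 cf 13 b7.
Inner hash: sum = 119+54+54+54+54+240+67+207+19+183 = 1051; mod 256 = 27 → 1b.
Outer input = (K'⊕opad) ∥ inner = 1d 5c 5c 5c 5c ∥ 1b.
Outer hash (tag): sum = 29+92+92+92+92+27 = 424; mod 256 = 168 → a8.

a8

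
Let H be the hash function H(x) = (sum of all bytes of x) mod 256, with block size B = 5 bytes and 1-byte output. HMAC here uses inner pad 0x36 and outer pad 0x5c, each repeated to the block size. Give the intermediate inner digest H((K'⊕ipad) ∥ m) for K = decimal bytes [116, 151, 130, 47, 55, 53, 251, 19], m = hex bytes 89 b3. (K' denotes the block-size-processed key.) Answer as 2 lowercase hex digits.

14

Key decimal bytes [116, 151, 130, 47, 55, 53, 251, 19] = 74 97 82 2f 37 35 fb 13 is 8 bytes > B = 5, so hash it first: H(key) = 36, then zero-pad to 5 bytes: K' = 36 00 00 00 00.
K' ⊕ ipad = 00 36 36 36 36.
Inner input = 00 36 36 36 36 ∥ 89 b3.
Inner hash: sum = 0+54+54+54+54+137+179 = 532; mod 256 = 20 → 14.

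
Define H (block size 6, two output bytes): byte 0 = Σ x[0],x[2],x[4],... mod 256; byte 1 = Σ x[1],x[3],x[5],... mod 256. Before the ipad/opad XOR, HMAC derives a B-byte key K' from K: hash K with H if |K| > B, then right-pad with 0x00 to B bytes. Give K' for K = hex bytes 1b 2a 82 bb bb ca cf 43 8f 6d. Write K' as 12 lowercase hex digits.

|K| = 10 > B = 6, so first hash the key.
H(K): even-index sum = 694 mod 256 = 182; odd-index sum = 607 mod 256 = 95 → b6 5f.
Zero-pad H(K) = b6 5f to 6 bytes: K' = b6 5f 00 00 00 00.

b65f00000000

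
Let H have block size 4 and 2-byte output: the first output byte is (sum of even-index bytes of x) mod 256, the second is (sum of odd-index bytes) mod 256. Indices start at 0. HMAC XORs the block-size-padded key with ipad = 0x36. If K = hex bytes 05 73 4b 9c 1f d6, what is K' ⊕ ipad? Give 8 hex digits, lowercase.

Key hex bytes 05 73 4b 9c 1f d6 is 6 bytes > B = 4, so hash it first: H(key) = 6f e5, then zero-pad to 4 bytes: K' = 6f e5 00 00.
XOR each byte with 0x36: 6f⊕36=59, e5⊕36=d3, 00⊕36=36, 00⊕36=36.

59d33636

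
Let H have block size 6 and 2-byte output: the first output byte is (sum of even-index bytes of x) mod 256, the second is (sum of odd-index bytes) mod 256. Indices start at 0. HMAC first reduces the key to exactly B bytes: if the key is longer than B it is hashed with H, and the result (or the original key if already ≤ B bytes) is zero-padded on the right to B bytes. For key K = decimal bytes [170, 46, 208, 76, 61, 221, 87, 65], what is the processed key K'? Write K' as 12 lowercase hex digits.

0e9800000000

|K| = 8 > B = 6, so first hash the key.
H(K): even-index sum = 526 mod 256 = 14; odd-index sum = 408 mod 256 = 152 → 0e 98.
Zero-pad H(K) = 0e 98 to 6 bytes: K' = 0e 98 00 00 00 00.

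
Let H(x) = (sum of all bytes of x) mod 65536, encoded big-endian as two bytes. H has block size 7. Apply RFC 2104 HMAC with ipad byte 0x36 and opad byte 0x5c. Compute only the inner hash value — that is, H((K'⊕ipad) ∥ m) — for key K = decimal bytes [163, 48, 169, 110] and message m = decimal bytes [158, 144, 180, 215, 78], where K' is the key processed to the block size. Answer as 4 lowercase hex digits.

053b

Key decimal bytes [163, 48, 169, 110] = a3 30 a9 6e is 4 bytes ≤ B = 7; zero-pad to 7 bytes: K' = a3 30 a9 6e 00 00 00.
K' ⊕ ipad = 95 06 9f 58 36 36 36.
Inner input = 95 06 9f 58 36 36 36 ∥ 9e 90 b4 d7 4e.
Inner hash: sum = 149+6+159+88+54+54+54+158+144+180+215+78 = 1339 → 05 3b.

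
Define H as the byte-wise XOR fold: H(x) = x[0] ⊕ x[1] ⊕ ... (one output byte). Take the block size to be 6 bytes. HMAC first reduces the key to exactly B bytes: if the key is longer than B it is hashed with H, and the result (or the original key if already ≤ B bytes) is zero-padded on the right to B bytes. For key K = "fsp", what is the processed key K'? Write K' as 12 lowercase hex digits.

Key "fsp" = 66 73 70 is 3 bytes ≤ B = 6; zero-pad to 6 bytes: K' = 66 73 70 00 00 00.

667370000000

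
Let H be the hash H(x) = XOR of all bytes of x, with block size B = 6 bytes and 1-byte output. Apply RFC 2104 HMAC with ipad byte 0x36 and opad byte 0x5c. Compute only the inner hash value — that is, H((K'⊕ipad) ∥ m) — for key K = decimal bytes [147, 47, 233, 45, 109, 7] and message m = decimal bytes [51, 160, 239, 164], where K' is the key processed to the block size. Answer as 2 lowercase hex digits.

ca

Key decimal bytes [147, 47, 233, 45, 109, 7] = 93 2f e9 2d 6d 07 is exactly B = 6 bytes: K' = 93 2f e9 2d 6d 07.
K' ⊕ ipad = a5 19 df 1b 5b 31.
Inner input = a5 19 df 1b 5b 31 ∥ 33 a0 ef a4.
Inner hash: XOR a5⊕19⊕df⊕1b⊕5b⊕31⊕33⊕a0⊕ef⊕a4 = ca.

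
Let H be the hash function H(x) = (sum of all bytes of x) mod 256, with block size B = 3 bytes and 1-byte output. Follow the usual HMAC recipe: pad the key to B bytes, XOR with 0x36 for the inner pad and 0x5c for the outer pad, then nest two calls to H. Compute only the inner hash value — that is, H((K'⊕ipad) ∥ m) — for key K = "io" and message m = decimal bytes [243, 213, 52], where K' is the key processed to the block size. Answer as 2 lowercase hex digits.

Key "io" = 69 6f is 2 bytes ≤ B = 3; zero-pad to 3 bytes: K' = 69 6f 00.
K' ⊕ ipad = 5f 59 36.
Inner input = 5f 59 36 ∥ f3 d5 34.
Inner hash: sum = 95+89+54+243+213+52 = 746; mod 256 = 234 → ea.

ea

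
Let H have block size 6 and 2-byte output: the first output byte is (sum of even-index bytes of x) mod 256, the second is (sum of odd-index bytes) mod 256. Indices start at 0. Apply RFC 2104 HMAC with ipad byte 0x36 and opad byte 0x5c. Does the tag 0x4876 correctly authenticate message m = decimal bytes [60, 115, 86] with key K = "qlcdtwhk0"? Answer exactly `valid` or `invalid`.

Key "qlcdtwhk0" = 71 6c 63 64 74 77 68 6b 30 is 9 bytes > B = 6, so hash it first: H(key) = e0 b2, then zero-pad to 6 bytes: K' = e0 b2 00 00 00 00.
K' ⊕ ipad = d6 84 36 36 36 36; K' ⊕ opad = bc ee 5c 5c 5c 5c.
Inner hash: even-index sum = 468 mod 256 = 212; odd-index sum = 355 mod 256 = 99 → d4 63.
Outer hash (recomputed tag): even-index sum = 584 mod 256 = 72; odd-index sum = 521 mod 256 = 9 → 48 09.
Recomputed tag = 4809; claimed = 4876 → mismatch.

invalid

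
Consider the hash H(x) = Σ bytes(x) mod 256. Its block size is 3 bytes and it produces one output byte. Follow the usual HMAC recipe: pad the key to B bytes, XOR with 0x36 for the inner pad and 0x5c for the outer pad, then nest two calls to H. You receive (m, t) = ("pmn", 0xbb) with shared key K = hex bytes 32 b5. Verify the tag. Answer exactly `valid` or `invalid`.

valid

Key hex bytes 32 b5 is 2 bytes ≤ B = 3; zero-pad to 3 bytes: K' = 32 b5 00.
K' ⊕ ipad = 04 83 36; K' ⊕ opad = 6e e9 5c.
Inner hash: sum = 4+131+54+112+109+110 = 520; mod 256 = 8 → 08.
Outer hash (recomputed tag): sum = 110+233+92+8 = 443; mod 256 = 187 → bb.
Recomputed tag = bb; claimed = bb → match.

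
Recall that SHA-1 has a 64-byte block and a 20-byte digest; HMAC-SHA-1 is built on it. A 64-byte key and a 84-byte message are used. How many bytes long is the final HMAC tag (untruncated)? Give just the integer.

20

The tag is one SHA-1 digest: 20 bytes.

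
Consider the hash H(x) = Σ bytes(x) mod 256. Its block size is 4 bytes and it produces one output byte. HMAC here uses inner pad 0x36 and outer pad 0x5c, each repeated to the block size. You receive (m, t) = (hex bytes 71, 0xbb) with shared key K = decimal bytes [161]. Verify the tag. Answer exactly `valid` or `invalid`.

valid

Key decimal bytes [161] = a1 is 1 byte ≤ B = 4; zero-pad to 4 bytes: K' = a1 00 00 00.
K' ⊕ ipad = 97 36 36 36; K' ⊕ opad = fd 5c 5c 5c.
Inner hash: sum = 151+54+54+54+113 = 426; mod 256 = 170 → aa.
Outer hash (recomputed tag): sum = 253+92+92+92+170 = 699; mod 256 = 187 → bb.
Recomputed tag = bb; claimed = bb → match.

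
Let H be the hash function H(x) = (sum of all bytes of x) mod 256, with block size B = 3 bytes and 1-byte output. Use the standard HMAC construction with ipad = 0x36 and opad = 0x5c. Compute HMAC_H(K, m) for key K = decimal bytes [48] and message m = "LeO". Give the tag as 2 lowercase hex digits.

96

Key decimal bytes [48] = 30 is 1 byte ≤ B = 3; zero-pad to 3 bytes: K' = 30 00 00.
K' ⊕ ipad = 06 36 36.  K' ⊕ opad = 6c 5c 5c.
Inner input = (K'⊕ipad) ∥ m = 06 36 36 ∥ 4c 65 4f.
Inner hash: sum = 6+54+54+76+101+79 = 370; mod 256 = 114 → 72.
Outer input = (K'⊕opad) ∥ inner = 6c 5c 5c ∥ 72.
Outer hash (tag): sum = 108+92+92+114 = 406; mod 256 = 150 → 96.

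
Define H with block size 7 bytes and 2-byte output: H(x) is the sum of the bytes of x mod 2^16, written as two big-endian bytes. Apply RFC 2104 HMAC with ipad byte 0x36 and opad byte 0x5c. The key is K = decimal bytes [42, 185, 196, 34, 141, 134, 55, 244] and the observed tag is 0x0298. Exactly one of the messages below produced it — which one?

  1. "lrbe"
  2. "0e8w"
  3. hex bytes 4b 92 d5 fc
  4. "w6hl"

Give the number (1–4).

1

Key decimal bytes [42, 185, 196, 34, 141, 134, 55, 244] = 2a b9 c4 22 8d 86 37 f4 is 8 bytes > B = 7, so hash it first: H(key) = 04 07, then zero-pad to 7 bytes: K' = 04 07 00 00 00 00 00.
K' ⊕ ipad = 32 31 36 36 36 36 36; K' ⊕ opad = 58 5b 5c 5c 5c 5c 5c.
m1: inner = H(32 31 36 36 36 36 36 6c 72 62 65) = 03 16; tag = H(58 5b 5c 5c 5c 5c 5c 03 16) = 0298 ← matches
m2: inner = H(32 31 36 36 36 36 36 30 65 38 77) = 02 b5; tag = H(58 5b 5c 5c 5c 5c 5c 02 b5) = 0336
m3: inner = H(32 31 36 36 36 36 36 4b 92 d5 fc) = 04 1f; tag = H(58 5b 5c 5c 5c 5c 5c 04 1f) = 02a2
m4: inner = H(32 31 36 36 36 36 36 77 36 68 6c) = 02 f2; tag = H(58 5b 5c 5c 5c 5c 5c 02 f2) = 0373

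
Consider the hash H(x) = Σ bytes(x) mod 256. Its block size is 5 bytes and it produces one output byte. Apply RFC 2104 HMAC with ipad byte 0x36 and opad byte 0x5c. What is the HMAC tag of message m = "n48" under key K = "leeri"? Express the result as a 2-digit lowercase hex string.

82

Key "leeri" = 6c 65 65 72 69 is exactly B = 5 bytes: K' = 6c 65 65 72 69.
K' ⊕ ipad = 5a 53 53 44 5f.  K' ⊕ opad = 30 39 39 2e 35.
Inner input = (K'⊕ipad) ∥ m = 5a 53 53 44 5f ∥ 6e 34 38.
Inner hash: sum = 90+83+83+68+95+110+52+56 = 637; mod 256 = 125 → 7d.
Outer input = (K'⊕opad) ∥ inner = 30 39 39 2e 35 ∥ 7d.
Outer hash (tag): sum = 48+57+57+46+53+125 = 386; mod 256 = 130 → 82.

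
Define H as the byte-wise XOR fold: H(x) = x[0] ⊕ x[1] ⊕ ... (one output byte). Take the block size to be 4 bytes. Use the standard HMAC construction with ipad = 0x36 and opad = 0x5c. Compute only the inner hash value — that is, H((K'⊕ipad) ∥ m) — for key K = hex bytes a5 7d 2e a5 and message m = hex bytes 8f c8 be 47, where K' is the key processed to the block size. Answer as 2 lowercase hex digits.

ed

Key hex bytes a5 7d 2e a5 is exactly B = 4 bytes: K' = a5 7d 2e a5.
K' ⊕ ipad = 93 4b 18 93.
Inner input = 93 4b 18 93 ∥ 8f c8 be 47.
Inner hash: XOR 93⊕4b⊕18⊕93⊕8f⊕c8⊕be⊕47 = ed.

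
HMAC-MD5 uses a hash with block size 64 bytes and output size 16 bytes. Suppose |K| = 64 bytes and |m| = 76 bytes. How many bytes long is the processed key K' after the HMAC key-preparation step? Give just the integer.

Key is 64 ≤ 64 bytes, zero-padded: |K'| = 64.

64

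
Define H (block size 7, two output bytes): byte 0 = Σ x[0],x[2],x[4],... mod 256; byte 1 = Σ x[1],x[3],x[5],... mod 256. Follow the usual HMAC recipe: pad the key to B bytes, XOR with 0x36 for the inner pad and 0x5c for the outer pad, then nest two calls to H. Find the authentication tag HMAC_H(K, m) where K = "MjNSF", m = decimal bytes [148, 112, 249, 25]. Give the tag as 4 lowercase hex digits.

Key "MjNSF" = 4d 6a 4e 53 46 is 5 bytes ≤ B = 7; zero-pad to 7 bytes: K' = 4d 6a 4e 53 46 00 00.
K' ⊕ ipad = 7b 5c 78 65 70 36 36.  K' ⊕ opad = 11 36 12 0f 1a 5c 5c.
Inner input = (K'⊕ipad) ∥ m = 7b 5c 78 65 70 36 36 ∥ 94 70 f9 19.
Inner hash: even-index sum = 546 mod 256 = 34; odd-index sum = 644 mod 256 = 132 → 22 84.
Outer input = (K'⊕opad) ∥ inner = 11 36 12 0f 1a 5c 5c ∥ 22 84.
Outer hash (tag): even-index sum = 285 mod 256 = 29; odd-index sum = 195 mod 256 = 195 → 1d c3.

1dc3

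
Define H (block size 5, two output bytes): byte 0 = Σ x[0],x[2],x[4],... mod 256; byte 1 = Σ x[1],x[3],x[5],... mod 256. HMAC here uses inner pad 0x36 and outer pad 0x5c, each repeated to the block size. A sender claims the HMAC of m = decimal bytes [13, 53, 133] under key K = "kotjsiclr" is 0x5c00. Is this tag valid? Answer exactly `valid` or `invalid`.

invalid

Key "kotjsiclr" = 6b 6f 74 6a 73 69 63 6c 72 is 9 bytes > B = 5, so hash it first: H(key) = 27 ae, then zero-pad to 5 bytes: K' = 27 ae 00 00 00.
K' ⊕ ipad = 11 98 36 36 36; K' ⊕ opad = 7b f2 5c 5c 5c.
Inner hash: even-index sum = 178 mod 256 = 178; odd-index sum = 352 mod 256 = 96 → b2 60.
Outer hash (recomputed tag): even-index sum = 403 mod 256 = 147; odd-index sum = 512 mod 256 = 0 → 93 00.
Recomputed tag = 9300; claimed = 5c00 → mismatch.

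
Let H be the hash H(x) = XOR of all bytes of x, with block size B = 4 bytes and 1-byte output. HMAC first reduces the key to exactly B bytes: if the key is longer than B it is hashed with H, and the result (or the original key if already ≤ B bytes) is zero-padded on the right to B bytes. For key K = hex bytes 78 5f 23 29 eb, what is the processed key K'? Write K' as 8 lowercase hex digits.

c6000000

|K| = 5 > B = 4, so first hash the key.
H(K): XOR 78⊕5f⊕23⊕29⊕eb = c6.
Zero-pad H(K) = c6 to 4 bytes: K' = c6 00 00 00.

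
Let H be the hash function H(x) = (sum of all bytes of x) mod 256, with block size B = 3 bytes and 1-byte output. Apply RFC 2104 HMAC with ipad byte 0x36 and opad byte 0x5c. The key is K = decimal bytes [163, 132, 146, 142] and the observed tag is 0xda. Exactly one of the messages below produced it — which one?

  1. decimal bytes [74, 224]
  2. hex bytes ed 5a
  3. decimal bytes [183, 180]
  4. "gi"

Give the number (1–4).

Key decimal bytes [163, 132, 146, 142] = a3 84 92 8e is 4 bytes > B = 3, so hash it first: H(key) = 47, then zero-pad to 3 bytes: K' = 47 00 00.
K' ⊕ ipad = 71 36 36; K' ⊕ opad = 1b 5c 5c.
m1: inner = H(71 36 36 4a e0) = 07; tag = H(1b 5c 5c 07) = da ← matches
m2: inner = H(71 36 36 ed 5a) = 24; tag = H(1b 5c 5c 24) = f7
m3: inner = H(71 36 36 b7 b4) = 48; tag = H(1b 5c 5c 48) = 1b
m4: inner = H(71 36 36 67 69) = ad; tag = H(1b 5c 5c ad) = 80

1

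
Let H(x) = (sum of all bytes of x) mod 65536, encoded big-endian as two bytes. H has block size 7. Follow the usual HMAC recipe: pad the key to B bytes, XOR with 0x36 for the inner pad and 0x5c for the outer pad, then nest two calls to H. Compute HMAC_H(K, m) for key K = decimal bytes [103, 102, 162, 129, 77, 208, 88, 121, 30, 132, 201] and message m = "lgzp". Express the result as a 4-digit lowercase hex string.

Key decimal bytes [103, 102, 162, 129, 77, 208, 88, 121, 30, 132, 201] = 67 66 a2 81 4d d0 58 79 1e 84 c9 is 11 bytes > B = 7, so hash it first: H(key) = 05 49, then zero-pad to 7 bytes: K' = 05 49 00 00 00 00 00.
K' ⊕ ipad = 33 7f 36 36 36 36 36.  K' ⊕ opad = 59 15 5c 5c 5c 5c 5c.
Inner input = (K'⊕ipad) ∥ m = 33 7f 36 36 36 36 36 ∥ 6c 67 7a 70.
Inner hash: sum = 51+127+54+54+54+54+54+108+103+122+112 = 893 → 03 7d.
Outer input = (K'⊕opad) ∥ inner = 59 15 5c 5c 5c 5c 5c ∥ 03 7d.
Outer hash (tag): sum = 89+21+92+92+92+92+92+3+125 = 698 → 02 ba.

02ba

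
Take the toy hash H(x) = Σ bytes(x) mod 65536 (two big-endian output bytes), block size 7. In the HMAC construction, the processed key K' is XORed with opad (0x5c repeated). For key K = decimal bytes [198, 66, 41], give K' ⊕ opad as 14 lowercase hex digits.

Key decimal bytes [198, 66, 41] = c6 42 29 is 3 bytes ≤ B = 7; zero-pad to 7 bytes: K' = c6 42 29 00 00 00 00.
XOR each byte with 0x5c: c6⊕5c=9a, 42⊕5c=1e, 29⊕5c=75, 00⊕5c=5c, 00⊕5c=5c, 00⊕5c=5c, 00⊕5c=5c.

9a1e755c5c5c5c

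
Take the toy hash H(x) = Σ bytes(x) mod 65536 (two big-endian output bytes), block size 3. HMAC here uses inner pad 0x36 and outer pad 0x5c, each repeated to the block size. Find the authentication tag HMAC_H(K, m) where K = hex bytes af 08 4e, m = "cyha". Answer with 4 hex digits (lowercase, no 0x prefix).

Key hex bytes af 08 4e is exactly B = 3 bytes: K' = af 08 4e.
K' ⊕ ipad = 99 3e 78.  K' ⊕ opad = f3 54 12.
Inner input = (K'⊕ipad) ∥ m = 99 3e 78 ∥ 63 79 68 61.
Inner hash: sum = 153+62+120+99+121+104+97 = 756 → 02 f4.
Outer input = (K'⊕opad) ∥ inner = f3 54 12 ∥ 02 f4.
Outer hash (tag): sum = 243+84+18+2+244 = 591 → 02 4f.

024f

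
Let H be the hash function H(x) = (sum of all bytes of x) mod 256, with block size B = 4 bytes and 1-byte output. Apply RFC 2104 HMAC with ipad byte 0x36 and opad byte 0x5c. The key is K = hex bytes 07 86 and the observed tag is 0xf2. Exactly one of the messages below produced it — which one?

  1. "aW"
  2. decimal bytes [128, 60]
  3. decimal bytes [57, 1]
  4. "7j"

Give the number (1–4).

1

Key hex bytes 07 86 is 2 bytes ≤ B = 4; zero-pad to 4 bytes: K' = 07 86 00 00.
K' ⊕ ipad = 31 b0 36 36; K' ⊕ opad = 5b da 5c 5c.
m1: inner = H(31 b0 36 36 61 57) = 05; tag = H(5b da 5c 5c 05) = f2 ← matches
m2: inner = H(31 b0 36 36 80 3c) = 09; tag = H(5b da 5c 5c 09) = f6
m3: inner = H(31 b0 36 36 39 01) = 87; tag = H(5b da 5c 5c 87) = 74
m4: inner = H(31 b0 36 36 37 6a) = ee; tag = H(5b da 5c 5c ee) = db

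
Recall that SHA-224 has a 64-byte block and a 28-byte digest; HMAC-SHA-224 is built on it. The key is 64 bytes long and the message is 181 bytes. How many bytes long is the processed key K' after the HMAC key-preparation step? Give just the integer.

64

Key is 64 ≤ 64 bytes, zero-padded: |K'| = 64.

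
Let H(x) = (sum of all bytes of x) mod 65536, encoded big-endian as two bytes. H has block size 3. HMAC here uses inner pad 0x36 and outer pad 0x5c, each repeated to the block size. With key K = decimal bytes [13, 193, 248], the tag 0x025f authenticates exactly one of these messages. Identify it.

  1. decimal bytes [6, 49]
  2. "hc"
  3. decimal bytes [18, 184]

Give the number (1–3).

Key decimal bytes [13, 193, 248] = 0d c1 f8 is exactly B = 3 bytes: K' = 0d c1 f8.
K' ⊕ ipad = 3b f7 ce; K' ⊕ opad = 51 9d a4.
m1: inner = H(3b f7 ce 06 31) = 02 37; tag = H(51 9d a4 02 37) = 01cb
m2: inner = H(3b f7 ce 68 63) = 02 cb; tag = H(51 9d a4 02 cb) = 025f ← matches
m3: inner = H(3b f7 ce 12 b8) = 02 ca; tag = H(51 9d a4 02 ca) = 025e

2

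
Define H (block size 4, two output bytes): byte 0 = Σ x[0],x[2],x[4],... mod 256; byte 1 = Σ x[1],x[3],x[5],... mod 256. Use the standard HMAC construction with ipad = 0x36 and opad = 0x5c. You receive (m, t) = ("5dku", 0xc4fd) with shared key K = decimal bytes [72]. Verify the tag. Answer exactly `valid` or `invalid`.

Key decimal bytes [72] = 48 is 1 byte ≤ B = 4; zero-pad to 4 bytes: K' = 48 00 00 00.
K' ⊕ ipad = 7e 36 36 36; K' ⊕ opad = 14 5c 5c 5c.
Inner hash: even-index sum = 340 mod 256 = 84; odd-index sum = 325 mod 256 = 69 → 54 45.
Outer hash (recomputed tag): even-index sum = 196 mod 256 = 196; odd-index sum = 253 mod 256 = 253 → c4 fd.
Recomputed tag = c4fd; claimed = c4fd → match.

valid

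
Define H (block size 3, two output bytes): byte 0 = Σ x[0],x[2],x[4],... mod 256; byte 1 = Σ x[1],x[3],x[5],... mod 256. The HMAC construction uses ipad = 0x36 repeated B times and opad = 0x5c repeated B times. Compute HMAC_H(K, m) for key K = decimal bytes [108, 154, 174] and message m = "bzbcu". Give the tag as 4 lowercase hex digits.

0795

Key decimal bytes [108, 154, 174] = 6c 9a ae is exactly B = 3 bytes: K' = 6c 9a ae.
K' ⊕ ipad = 5a ac 98.  K' ⊕ opad = 30 c6 f2.
Inner input = (K'⊕ipad) ∥ m = 5a ac 98 ∥ 62 7a 62 63 75.
Inner hash: even-index sum = 463 mod 256 = 207; odd-index sum = 485 mod 256 = 229 → cf e5.
Outer input = (K'⊕opad) ∥ inner = 30 c6 f2 ∥ cf e5.
Outer hash (tag): even-index sum = 519 mod 256 = 7; odd-index sum = 405 mod 256 = 149 → 07 95.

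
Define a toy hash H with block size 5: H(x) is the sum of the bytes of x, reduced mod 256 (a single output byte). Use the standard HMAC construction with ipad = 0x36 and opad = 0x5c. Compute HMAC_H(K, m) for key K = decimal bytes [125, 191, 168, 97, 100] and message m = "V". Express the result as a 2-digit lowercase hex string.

Key decimal bytes [125, 191, 168, 97, 100] = 7d bf a8 61 64 is exactly B = 5 bytes: K' = 7d bf a8 61 64.
K' ⊕ ipad = 4b 89 9e 57 52.  K' ⊕ opad = 21 e3 f4 3d 38.
Inner input = (K'⊕ipad) ∥ m = 4b 89 9e 57 52 ∥ 56.
Inner hash: sum = 75+137+158+87+82+86 = 625; mod 256 = 113 → 71.
Outer input = (K'⊕opad) ∥ inner = 21 e3 f4 3d 38 ∥ 71.
Outer hash (tag): sum = 33+227+244+61+56+113 = 734; mod 256 = 222 → de.

de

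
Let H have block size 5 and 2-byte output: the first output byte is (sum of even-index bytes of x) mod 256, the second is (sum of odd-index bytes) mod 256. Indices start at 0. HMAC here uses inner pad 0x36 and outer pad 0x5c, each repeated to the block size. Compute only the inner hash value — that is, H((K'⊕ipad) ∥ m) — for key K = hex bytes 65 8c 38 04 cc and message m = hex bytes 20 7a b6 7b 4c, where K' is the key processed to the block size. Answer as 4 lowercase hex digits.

Key hex bytes 65 8c 38 04 cc is exactly B = 5 bytes: K' = 65 8c 38 04 cc.
K' ⊕ ipad = 53 ba 0e 32 fa.
Inner input = 53 ba 0e 32 fa ∥ 20 7a b6 7b 4c.
Inner hash: even-index sum = 592 mod 256 = 80; odd-index sum = 526 mod 256 = 14 → 50 0e.

500e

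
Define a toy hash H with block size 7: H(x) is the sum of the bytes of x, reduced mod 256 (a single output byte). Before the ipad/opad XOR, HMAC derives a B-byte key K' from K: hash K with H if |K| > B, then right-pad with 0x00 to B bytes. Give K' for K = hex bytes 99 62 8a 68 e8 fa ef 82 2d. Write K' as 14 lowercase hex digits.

|K| = 9 > B = 7, so first hash the key.
H(K): sum = 153+98+138+104+232+250+239+130+45 = 1389; mod 256 = 109 → 6d.
Zero-pad H(K) = 6d to 7 bytes: K' = 6d 00 00 00 00 00 00.

6d000000000000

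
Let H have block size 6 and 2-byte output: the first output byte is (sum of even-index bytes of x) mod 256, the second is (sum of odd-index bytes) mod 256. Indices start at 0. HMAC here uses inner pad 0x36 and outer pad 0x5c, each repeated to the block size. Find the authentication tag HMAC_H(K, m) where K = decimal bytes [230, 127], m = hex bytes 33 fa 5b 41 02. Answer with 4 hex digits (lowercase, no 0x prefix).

Key decimal bytes [230, 127] = e6 7f is 2 bytes ≤ B = 6; zero-pad to 6 bytes: K' = e6 7f 00 00 00 00.
K' ⊕ ipad = d0 49 36 36 36 36.  K' ⊕ opad = ba 23 5c 5c 5c 5c.
Inner input = (K'⊕ipad) ∥ m = d0 49 36 36 36 36 ∥ 33 fa 5b 41 02.
Inner hash: even-index sum = 460 mod 256 = 204; odd-index sum = 496 mod 256 = 240 → cc f0.
Outer input = (K'⊕opad) ∥ inner = ba 23 5c 5c 5c 5c ∥ cc f0.
Outer hash (tag): even-index sum = 574 mod 256 = 62; odd-index sum = 459 mod 256 = 203 → 3e cb.

3ecb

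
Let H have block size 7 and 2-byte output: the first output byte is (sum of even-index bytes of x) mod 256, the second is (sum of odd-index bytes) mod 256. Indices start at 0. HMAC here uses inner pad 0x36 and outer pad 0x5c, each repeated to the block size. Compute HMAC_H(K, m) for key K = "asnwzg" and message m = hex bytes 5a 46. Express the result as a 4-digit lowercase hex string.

Key "asnwzg" = 61 73 6e 77 7a 67 is 6 bytes ≤ B = 7; zero-pad to 7 bytes: K' = 61 73 6e 77 7a 67 00.
K' ⊕ ipad = 57 45 58 41 4c 51 36.  K' ⊕ opad = 3d 2f 32 2b 26 3b 5c.
Inner input = (K'⊕ipad) ∥ m = 57 45 58 41 4c 51 36 ∥ 5a 46.
Inner hash: even-index sum = 375 mod 256 = 119; odd-index sum = 305 mod 256 = 49 → 77 31.
Outer input = (K'⊕opad) ∥ inner = 3d 2f 32 2b 26 3b 5c ∥ 77 31.
Outer hash (tag): even-index sum = 290 mod 256 = 34; odd-index sum = 268 mod 256 = 12 → 22 0c.

220c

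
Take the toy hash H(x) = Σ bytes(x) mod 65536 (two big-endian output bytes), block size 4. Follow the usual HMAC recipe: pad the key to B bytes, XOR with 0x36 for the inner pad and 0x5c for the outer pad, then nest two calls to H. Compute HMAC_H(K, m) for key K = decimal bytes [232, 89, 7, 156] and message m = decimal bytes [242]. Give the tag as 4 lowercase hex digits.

01f1

Key decimal bytes [232, 89, 7, 156] = e8 59 07 9c is exactly B = 4 bytes: K' = e8 59 07 9c.
K' ⊕ ipad = de 6f 31 aa.  K' ⊕ opad = b4 05 5b c0.
Inner input = (K'⊕ipad) ∥ m = de 6f 31 aa ∥ f2.
Inner hash: sum = 222+111+49+170+242 = 794 → 03 1a.
Outer input = (K'⊕opad) ∥ inner = b4 05 5b c0 ∥ 03 1a.
Outer hash (tag): sum = 180+5+91+192+3+26 = 497 → 01 f1.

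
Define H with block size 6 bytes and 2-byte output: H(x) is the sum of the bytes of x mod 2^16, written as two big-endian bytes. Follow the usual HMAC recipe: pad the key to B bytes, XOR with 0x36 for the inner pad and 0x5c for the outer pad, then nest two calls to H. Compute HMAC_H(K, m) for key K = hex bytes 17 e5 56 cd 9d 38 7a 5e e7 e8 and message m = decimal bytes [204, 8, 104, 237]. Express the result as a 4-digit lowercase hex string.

Key hex bytes 17 e5 56 cd 9d 38 7a 5e e7 e8 is 10 bytes > B = 6, so hash it first: H(key) = 05 9b, then zero-pad to 6 bytes: K' = 05 9b 00 00 00 00.
K' ⊕ ipad = 33 ad 36 36 36 36.  K' ⊕ opad = 59 c7 5c 5c 5c 5c.
Inner input = (K'⊕ipad) ∥ m = 33 ad 36 36 36 36 ∥ cc 08 68 ed.
Inner hash: sum = 51+173+54+54+54+54+204+8+104+237 = 993 → 03 e1.
Outer input = (K'⊕opad) ∥ inner = 59 c7 5c 5c 5c 5c ∥ 03 e1.
Outer hash (tag): sum = 89+199+92+92+92+92+3+225 = 884 → 03 74.

0374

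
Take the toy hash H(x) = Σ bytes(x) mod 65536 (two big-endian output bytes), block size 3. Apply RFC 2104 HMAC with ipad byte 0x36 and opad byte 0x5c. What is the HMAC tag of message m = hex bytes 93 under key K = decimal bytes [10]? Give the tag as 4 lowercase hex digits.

014a

Key decimal bytes [10] = 0a is 1 byte ≤ B = 3; zero-pad to 3 bytes: K' = 0a 00 00.
K' ⊕ ipad = 3c 36 36.  K' ⊕ opad = 56 5c 5c.
Inner input = (K'⊕ipad) ∥ m = 3c 36 36 ∥ 93.
Inner hash: sum = 60+54+54+147 = 315 → 01 3b.
Outer input = (K'⊕opad) ∥ inner = 56 5c 5c ∥ 01 3b.
Outer hash (tag): sum = 86+92+92+1+59 = 330 → 01 4a.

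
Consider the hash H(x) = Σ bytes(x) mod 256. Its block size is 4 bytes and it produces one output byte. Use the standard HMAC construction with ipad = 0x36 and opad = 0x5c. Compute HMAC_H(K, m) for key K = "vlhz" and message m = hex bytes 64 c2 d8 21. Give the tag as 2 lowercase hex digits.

17

Key "vlhz" = 76 6c 68 7a is exactly B = 4 bytes: K' = 76 6c 68 7a.
K' ⊕ ipad = 40 5a 5e 4c.  K' ⊕ opad = 2a 30 34 26.
Inner input = (K'⊕ipad) ∥ m = 40 5a 5e 4c ∥ 64 c2 d8 21.
Inner hash: sum = 64+90+94+76+100+194+216+33 = 867; mod 256 = 99 → 63.
Outer input = (K'⊕opad) ∥ inner = 2a 30 34 26 ∥ 63.
Outer hash (tag): sum = 42+48+52+38+99 = 279; mod 256 = 23 → 17.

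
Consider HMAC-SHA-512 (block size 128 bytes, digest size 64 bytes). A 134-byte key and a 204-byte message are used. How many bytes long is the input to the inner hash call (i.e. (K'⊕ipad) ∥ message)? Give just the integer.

Key is 134 > 128 bytes, so it is hashed to 64 bytes then zero-padded to 128: |K'| = 128.
Inner input = (K'⊕ipad) ∥ m → 128 + 204 = 332 bytes.

332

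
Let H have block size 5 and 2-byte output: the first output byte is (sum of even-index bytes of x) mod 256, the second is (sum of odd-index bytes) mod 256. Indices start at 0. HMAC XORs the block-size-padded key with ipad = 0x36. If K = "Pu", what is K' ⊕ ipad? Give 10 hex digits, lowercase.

6643363636

Key "Pu" = 50 75 is 2 bytes ≤ B = 5; zero-pad to 5 bytes: K' = 50 75 00 00 00.
XOR each byte with 0x36: 50⊕36=66, 75⊕36=43, 00⊕36=36, 00⊕36=36, 00⊕36=36.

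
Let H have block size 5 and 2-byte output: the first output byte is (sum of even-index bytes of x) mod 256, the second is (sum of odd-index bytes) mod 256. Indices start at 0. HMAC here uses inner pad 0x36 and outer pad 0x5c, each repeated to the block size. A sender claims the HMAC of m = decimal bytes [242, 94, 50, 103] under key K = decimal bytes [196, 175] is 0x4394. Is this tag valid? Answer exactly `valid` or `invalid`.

Key decimal bytes [196, 175] = c4 af is 2 bytes ≤ B = 5; zero-pad to 5 bytes: K' = c4 af 00 00 00.
K' ⊕ ipad = f2 99 36 36 36; K' ⊕ opad = 98 f3 5c 5c 5c.
Inner hash: even-index sum = 547 mod 256 = 35; odd-index sum = 499 mod 256 = 243 → 23 f3.
Outer hash (recomputed tag): even-index sum = 579 mod 256 = 67; odd-index sum = 370 mod 256 = 114 → 43 72.
Recomputed tag = 4372; claimed = 4394 → mismatch.

invalid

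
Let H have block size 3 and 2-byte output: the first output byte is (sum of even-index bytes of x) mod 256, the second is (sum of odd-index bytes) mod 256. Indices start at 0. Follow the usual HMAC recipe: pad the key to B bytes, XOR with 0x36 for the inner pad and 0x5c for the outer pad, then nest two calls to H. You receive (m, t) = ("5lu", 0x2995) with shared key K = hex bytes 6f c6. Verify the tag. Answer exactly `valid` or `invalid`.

Key hex bytes 6f c6 is 2 bytes ≤ B = 3; zero-pad to 3 bytes: K' = 6f c6 00.
K' ⊕ ipad = 59 f0 36; K' ⊕ opad = 33 9a 5c.
Inner hash: even-index sum = 251 mod 256 = 251; odd-index sum = 410 mod 256 = 154 → fb 9a.
Outer hash (recomputed tag): even-index sum = 297 mod 256 = 41; odd-index sum = 405 mod 256 = 149 → 29 95.
Recomputed tag = 2995; claimed = 2995 → match.

valid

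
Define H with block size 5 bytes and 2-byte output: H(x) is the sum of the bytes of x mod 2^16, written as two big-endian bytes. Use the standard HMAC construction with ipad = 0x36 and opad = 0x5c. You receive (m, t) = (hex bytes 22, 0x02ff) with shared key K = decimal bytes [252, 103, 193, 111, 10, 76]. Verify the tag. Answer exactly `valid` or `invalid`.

valid

Key decimal bytes [252, 103, 193, 111, 10, 76] = fc 67 c1 6f 0a 4c is 6 bytes > B = 5, so hash it first: H(key) = 02 e9, then zero-pad to 5 bytes: K' = 02 e9 00 00 00.
K' ⊕ ipad = 34 df 36 36 36; K' ⊕ opad = 5e b5 5c 5c 5c.
Inner hash: sum = 52+223+54+54+54+34 = 471 → 01 d7.
Outer hash (recomputed tag): sum = 94+181+92+92+92+1+215 = 767 → 02 ff.
Recomputed tag = 02ff; claimed = 02ff → match.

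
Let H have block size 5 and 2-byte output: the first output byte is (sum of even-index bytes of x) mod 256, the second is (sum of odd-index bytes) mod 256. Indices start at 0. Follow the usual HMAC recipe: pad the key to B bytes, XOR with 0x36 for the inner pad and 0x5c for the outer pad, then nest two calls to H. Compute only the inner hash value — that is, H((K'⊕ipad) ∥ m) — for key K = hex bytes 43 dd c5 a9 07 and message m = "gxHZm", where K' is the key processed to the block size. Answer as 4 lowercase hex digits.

6ba6

Key hex bytes 43 dd c5 a9 07 is exactly B = 5 bytes: K' = 43 dd c5 a9 07.
K' ⊕ ipad = 75 eb f3 9f 31.
Inner input = 75 eb f3 9f 31 ∥ 67 78 48 5a 6d.
Inner hash: even-index sum = 619 mod 256 = 107; odd-index sum = 678 mod 256 = 166 → 6b a6.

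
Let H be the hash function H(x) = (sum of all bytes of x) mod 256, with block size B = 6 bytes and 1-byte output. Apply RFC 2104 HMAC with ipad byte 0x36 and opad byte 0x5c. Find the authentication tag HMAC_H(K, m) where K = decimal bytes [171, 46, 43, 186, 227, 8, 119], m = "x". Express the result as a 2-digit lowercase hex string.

e4

Key decimal bytes [171, 46, 43, 186, 227, 8, 119] = ab 2e 2b ba e3 08 77 is 7 bytes > B = 6, so hash it first: H(key) = 20, then zero-pad to 6 bytes: K' = 20 00 00 00 00 00.
K' ⊕ ipad = 16 36 36 36 36 36.  K' ⊕ opad = 7c 5c 5c 5c 5c 5c.
Inner input = (K'⊕ipad) ∥ m = 16 36 36 36 36 36 ∥ 78.
Inner hash: sum = 22+54+54+54+54+54+120 = 412; mod 256 = 156 → 9c.
Outer input = (K'⊕opad) ∥ inner = 7c 5c 5c 5c 5c 5c ∥ 9c.
Outer hash (tag): sum = 124+92+92+92+92+92+156 = 740; mod 256 = 228 → e4.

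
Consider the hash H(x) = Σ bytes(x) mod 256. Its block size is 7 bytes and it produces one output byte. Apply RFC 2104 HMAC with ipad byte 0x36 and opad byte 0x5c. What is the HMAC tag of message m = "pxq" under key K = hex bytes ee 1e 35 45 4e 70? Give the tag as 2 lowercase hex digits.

Key hex bytes ee 1e 35 45 4e 70 is 6 bytes ≤ B = 7; zero-pad to 7 bytes: K' = ee 1e 35 45 4e 70 00.
K' ⊕ ipad = d8 28 03 73 78 46 36.  K' ⊕ opad = b2 42 69 19 12 2c 5c.
Inner input = (K'⊕ipad) ∥ m = d8 28 03 73 78 46 36 ∥ 70 78 71.
Inner hash: sum = 216+40+3+115+120+70+54+112+120+113 = 963; mod 256 = 195 → c3.
Outer input = (K'⊕opad) ∥ inner = b2 42 69 19 12 2c 5c ∥ c3.
Outer hash (tag): sum = 178+66+105+25+18+44+92+195 = 723; mod 256 = 211 → d3.

d3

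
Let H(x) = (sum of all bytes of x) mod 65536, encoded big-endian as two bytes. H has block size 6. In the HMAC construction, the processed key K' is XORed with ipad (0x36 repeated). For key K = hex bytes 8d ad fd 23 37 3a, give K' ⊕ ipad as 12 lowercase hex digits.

bb9bcb15010c

Key hex bytes 8d ad fd 23 37 3a is exactly B = 6 bytes: K' = 8d ad fd 23 37 3a.
XOR each byte with 0x36: 8d⊕36=bb, ad⊕36=9b, fd⊕36=cb, 23⊕36=15, 37⊕36=01, 3a⊕36=0c.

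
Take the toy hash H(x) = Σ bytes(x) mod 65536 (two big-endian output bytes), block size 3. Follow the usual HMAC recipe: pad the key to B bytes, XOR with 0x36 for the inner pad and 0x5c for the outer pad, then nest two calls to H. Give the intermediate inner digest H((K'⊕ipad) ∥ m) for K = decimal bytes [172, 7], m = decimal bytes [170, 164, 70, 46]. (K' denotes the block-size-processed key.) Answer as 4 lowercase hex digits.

Key decimal bytes [172, 7] = ac 07 is 2 bytes ≤ B = 3; zero-pad to 3 bytes: K' = ac 07 00.
K' ⊕ ipad = 9a 31 36.
Inner input = 9a 31 36 ∥ aa a4 46 2e.
Inner hash: sum = 154+49+54+170+164+70+46 = 707 → 02 c3.

02c3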